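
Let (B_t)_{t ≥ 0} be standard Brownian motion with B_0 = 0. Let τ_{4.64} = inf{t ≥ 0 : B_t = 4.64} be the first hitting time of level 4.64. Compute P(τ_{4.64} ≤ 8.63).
P(τ_{4.64} ≤ 8.63) = 2(1 − Φ(4.64/√8.63)) = 2(1 − Φ(1.5795)) ≈ 0.1142

By the reflection principle for standard BM, P(τ_b ≤ t) = 2 · P(B_t ≥ b). Since B_t ~ N(0, t), P(B_t ≥ 4.64) = 1 − Φ(4.64/√t) = 1 − Φ(4.64/√8.63) = 1 − Φ(1.5795) ≈ 0.05711. Doubling: P(τ_{4.64} ≤ 8.63) ≈ 2 · 0.05711 = 0.11422 ≈ 0.1142.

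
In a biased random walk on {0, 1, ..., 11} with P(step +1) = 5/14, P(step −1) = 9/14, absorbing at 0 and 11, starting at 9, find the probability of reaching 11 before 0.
P(hit 11 before 0) = (1 − (9/5)^9) / (1 − (9/5)^11) = 2409171025/7833057871

Let u_k denote P(reach 11 before 0 | start at k). Boundary: u_0 = 0, u_11 = 1. Recurrence: u_k = 5/14·u_{k+1} + 9/14·u_{k-1} for 1 ≤ k ≤ 10. Try u_k = A + B·r^k with r = q/p = (9/14)/(5/14) = 9/5. Substitution satisfies the recurrence; boundary conditions give:
  u_k = (1 − r^k) / (1 − r^N) = (1 − (9/5)^9) / (1 − (9/5)^11) = 2409171025/7833057871.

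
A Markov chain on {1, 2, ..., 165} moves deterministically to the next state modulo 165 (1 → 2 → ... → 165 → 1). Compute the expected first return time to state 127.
E[T_127 | X_0 = 127] = 165

The chain cycles deterministically, so starting at state 127 it returns in exactly 165 steps. Equivalently, the stationary distribution is uniform π_j = 1/165 for every state j, so by Kac's formula E[T_127] = 1/π_127 = 165.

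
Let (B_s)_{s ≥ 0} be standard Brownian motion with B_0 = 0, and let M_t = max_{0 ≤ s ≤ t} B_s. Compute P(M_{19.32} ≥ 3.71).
P(M_{19.32} ≥ 3.71) = 2·P(B_{19.32} ≥ 3.71) = 2(1 − Φ(3.71/√19.32)) ≈ 0.3986

By the reflection principle for Brownian motion, P(M_t ≥ a) = 2 · P(B_t ≥ a) for a ≥ 0. Since B_t ~ N(0, t), P(B_t ≥ 3.71) = 1 − Φ(3.71/√t) = 1 − Φ(3.71/√19.32) = 1 − Φ(0.8441). So
  P(M_{19.32} ≥ 3.71) = 2(1 − Φ(0.8441)) ≈ 0.3986.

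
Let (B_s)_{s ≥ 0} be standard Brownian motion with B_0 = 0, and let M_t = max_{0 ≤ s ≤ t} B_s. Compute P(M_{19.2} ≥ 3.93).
P(M_{19.2} ≥ 3.93) = 2·P(B_{19.2} ≥ 3.93) = 2(1 − Φ(3.93/√19.2)) ≈ 0.3698

By the reflection principle for Brownian motion, P(M_t ≥ a) = 2 · P(B_t ≥ a) for a ≥ 0. Since B_t ~ N(0, t), P(B_t ≥ 3.93) = 1 − Φ(3.93/√t) = 1 − Φ(3.93/√19.2) = 1 − Φ(0.8969). So
  P(M_{19.2} ≥ 3.93) = 2(1 − Φ(0.8969)) ≈ 0.3698.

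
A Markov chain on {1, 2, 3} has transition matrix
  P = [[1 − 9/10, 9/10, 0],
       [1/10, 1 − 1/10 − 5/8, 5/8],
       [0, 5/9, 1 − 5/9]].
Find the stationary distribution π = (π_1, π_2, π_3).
π = (8/161, 72/161, 81/161)

This is a birth-death chain on three states, which satisfies detailed balance: π_1 · P_{12} = π_2 · P_{21} and π_2 · P_{23} = π_3 · P_{32}.
From π_1 · 9/10 = π_2 · 1/10: π_2/π_1 = (9/10)/(1/10) = 9.
From π_2 · 5/8 = π_3 · 5/9: π_3/π_2 = (5/8)/(5/9) = 9/8.
Take π_1 proportional to 1; then unnormalized π = (1, 9, 81/8). Normalize by dividing by the sum 161/8:
  π = (8/161, 72/161, 81/161).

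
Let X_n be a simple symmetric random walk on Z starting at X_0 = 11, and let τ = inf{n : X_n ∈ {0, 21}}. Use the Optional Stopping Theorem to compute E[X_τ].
E[X_τ] = 11

X_n is a martingale and τ is a bounded-mean stopping time (indeed τ is finite a.s. with bounded expectation since the walk is in a bounded region). By the OST, E[X_τ] = E[X_0] = 11. Equivalently: E[X_τ] = 21 · P(hit 21 first) + 0 · P(hit 0 first) = 21 · (11/21) = 11.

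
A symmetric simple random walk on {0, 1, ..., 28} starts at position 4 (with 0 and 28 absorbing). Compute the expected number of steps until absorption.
E[τ | X_0 = 4] = 96

Let v_k = E[τ | X_0 = k]. Boundary: v_0 = v_28 = 0. Recurrence: v_k = 1 + (v_{k-1} + v_{k+1})/2 for 1 ≤ k ≤ 27. The particular solution to v_k − (v_{k-1} + v_{k+1})/2 = 1 is v_k = −k^2. Adding homogeneous solution A + B k and matching boundaries gives v_k = k (28 − k). Substituting k = 4: v_4 = 4 · 24 = 96.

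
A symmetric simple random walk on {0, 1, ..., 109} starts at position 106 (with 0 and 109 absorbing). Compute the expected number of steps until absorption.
E[τ | X_0 = 106] = 318

Let v_k = E[τ | X_0 = k]. Boundary: v_0 = v_109 = 0. Recurrence: v_k = 1 + (v_{k-1} + v_{k+1})/2 for 1 ≤ k ≤ 108. The particular solution to v_k − (v_{k-1} + v_{k+1})/2 = 1 is v_k = −k^2. Adding homogeneous solution A + B k and matching boundaries gives v_k = k (109 − k). Substituting k = 106: v_106 = 106 · 3 = 318.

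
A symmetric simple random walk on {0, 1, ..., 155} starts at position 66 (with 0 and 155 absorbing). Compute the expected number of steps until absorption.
E[τ | X_0 = 66] = 5874

Let v_k = E[τ | X_0 = k]. Boundary: v_0 = v_155 = 0. Recurrence: v_k = 1 + (v_{k-1} + v_{k+1})/2 for 1 ≤ k ≤ 154. The particular solution to v_k − (v_{k-1} + v_{k+1})/2 = 1 is v_k = −k^2. Adding homogeneous solution A + B k and matching boundaries gives v_k = k (155 − k). Substituting k = 66: v_66 = 66 · 89 = 5874.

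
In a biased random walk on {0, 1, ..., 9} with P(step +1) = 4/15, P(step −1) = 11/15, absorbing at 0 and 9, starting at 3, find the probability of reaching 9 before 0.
P(hit 9 before 0) = (1 − (11/4)^3) / (1 − (11/4)^9) = 4096/1860841

Let u_k denote P(reach 9 before 0 | start at k). Boundary: u_0 = 0, u_9 = 1. Recurrence: u_k = 4/15·u_{k+1} + 11/15·u_{k-1} for 1 ≤ k ≤ 8. Try u_k = A + B·r^k with r = q/p = (11/15)/(4/15) = 11/4. Substitution satisfies the recurrence; boundary conditions give:
  u_k = (1 − r^k) / (1 − r^N) = (1 − (11/4)^3) / (1 − (11/4)^9) = 4096/1860841.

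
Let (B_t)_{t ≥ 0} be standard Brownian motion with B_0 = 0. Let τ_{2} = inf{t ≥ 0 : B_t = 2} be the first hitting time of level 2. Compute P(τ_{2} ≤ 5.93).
P(τ_{2} ≤ 5.93) = 2(1 − Φ(2/√5.93)) = 2(1 − Φ(0.8213)) ≈ 0.4115

By the reflection principle for standard BM, P(τ_b ≤ t) = 2 · P(B_t ≥ b). Since B_t ~ N(0, t), P(B_t ≥ 2) = 1 − Φ(2/√t) = 1 − Φ(2/√5.93) = 1 − Φ(0.8213) ≈ 0.20574. Doubling: P(τ_{2} ≤ 5.93) ≈ 2 · 0.20574 = 0.41148 ≈ 0.4115.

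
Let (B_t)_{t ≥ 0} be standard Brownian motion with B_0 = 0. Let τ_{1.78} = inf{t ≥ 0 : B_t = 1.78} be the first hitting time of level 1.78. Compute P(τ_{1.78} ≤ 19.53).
P(τ_{1.78} ≤ 19.53) = 2(1 − Φ(1.78/√19.53)) = 2(1 − Φ(0.4028)) ≈ 0.6871

By the reflection principle for standard BM, P(τ_b ≤ t) = 2 · P(B_t ≥ b). Since B_t ~ N(0, t), P(B_t ≥ 1.78) = 1 − Φ(1.78/√t) = 1 − Φ(1.78/√19.53) = 1 − Φ(0.4028) ≈ 0.34355. Doubling: P(τ_{1.78} ≤ 19.53) ≈ 2 · 0.34355 = 0.68710 ≈ 0.6871.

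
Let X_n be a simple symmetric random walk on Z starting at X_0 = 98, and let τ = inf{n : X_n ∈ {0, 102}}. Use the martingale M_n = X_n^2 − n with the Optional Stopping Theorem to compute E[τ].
E[τ] = 392

M_n = X_n^2 − n is a martingale (since E[X_{n+1}^2 | F_n] = X_n^2 + 1). By OST (τ has finite mean in a bounded region), E[M_τ] = E[M_0] = X_0^2 − 0 = 98^2 = 9604. Also E[M_τ] = E[X_τ^2] − E[τ]. The walk exits at 0 or 102, with P(hit 102 first) = 98/102, so E[X_τ^2] = 102^2 · 98/102 + 0 = 9996. Thus E[τ] = E[X_τ^2] − E[M_τ] = 9996 − 9604 = 392 = 98(102 − 98) = 392.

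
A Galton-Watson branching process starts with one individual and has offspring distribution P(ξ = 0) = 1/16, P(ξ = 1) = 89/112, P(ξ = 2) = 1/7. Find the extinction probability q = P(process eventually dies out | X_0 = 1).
q = 7/16

The pgf is f(s) = 1/16 + 89/112·s + 1/7·s². The extinction probability q is the smallest fixed point of f in [0, 1]. Setting s = f(s):
  1/7·s² + (89/112 − 1)·s + 1/16 = 0
  1/7·s² − (1/16 + 1/7)·s + 1/16 = 0
which factors as (s − 1)·(1/7·s − 1/16) = 0, giving roots s = 1 and s = (1/16)/(1/7) = 7/16.
Mean offspring μ = 89/112 + 2·1/7 = 121/112 > 1 (supercritical), so q < 1. The extinction probability is the smaller root: q = (1/16)/(1/7) = 7/16.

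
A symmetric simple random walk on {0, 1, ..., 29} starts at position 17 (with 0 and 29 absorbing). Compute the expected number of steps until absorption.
E[τ | X_0 = 17] = 204

Let v_k = E[τ | X_0 = k]. Boundary: v_0 = v_29 = 0. Recurrence: v_k = 1 + (v_{k-1} + v_{k+1})/2 for 1 ≤ k ≤ 28. The particular solution to v_k − (v_{k-1} + v_{k+1})/2 = 1 is v_k = −k^2. Adding homogeneous solution A + B k and matching boundaries gives v_k = k (29 − k). Substituting k = 17: v_17 = 17 · 12 = 204.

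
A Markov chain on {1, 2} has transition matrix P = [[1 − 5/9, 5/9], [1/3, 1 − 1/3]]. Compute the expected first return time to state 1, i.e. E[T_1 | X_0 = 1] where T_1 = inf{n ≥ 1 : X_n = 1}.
E[T_1 | X_0 = 1] = 1/π_1 = 8/3

For an irreducible recurrent Markov chain with stationary distribution π, E[T_i | X_0 = i] = 1/π_i (Kac's formula). Here π_1 = (1/3)/(5/9 + 1/3) = (1/3)/(8/9) = 3/8, so E[T_1 | X_0 = 1] = 1/π_1 = (5/9 + 1/3)/(1/3) = (8/9)/(1/3) = 8/3.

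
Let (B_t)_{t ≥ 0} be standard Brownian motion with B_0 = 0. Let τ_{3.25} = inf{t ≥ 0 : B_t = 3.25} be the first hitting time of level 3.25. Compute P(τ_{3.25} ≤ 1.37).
P(τ_{3.25} ≤ 1.37) = 2(1 − Φ(3.25/√1.37)) = 2(1 − Φ(2.7767)) ≈ 0.0055

By the reflection principle for standard BM, P(τ_b ≤ t) = 2 · P(B_t ≥ b). Since B_t ~ N(0, t), P(B_t ≥ 3.25) = 1 − Φ(3.25/√t) = 1 − Φ(3.25/√1.37) = 1 − Φ(2.7767) ≈ 0.00275. Doubling: P(τ_{3.25} ≤ 1.37) ≈ 2 · 0.00275 = 0.00550 ≈ 0.0055.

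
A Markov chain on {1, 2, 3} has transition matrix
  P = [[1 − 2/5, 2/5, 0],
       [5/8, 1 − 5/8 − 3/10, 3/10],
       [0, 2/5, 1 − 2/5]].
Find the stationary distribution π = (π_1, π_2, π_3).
π = (25/53, 16/53, 12/53)

This is a birth-death chain on three states, which satisfies detailed balance: π_1 · P_{12} = π_2 · P_{21} and π_2 · P_{23} = π_3 · P_{32}.
From π_1 · 2/5 = π_2 · 5/8: π_2/π_1 = (2/5)/(5/8) = 16/25.
From π_2 · 3/10 = π_3 · 2/5: π_3/π_2 = (3/10)/(2/5) = 3/4.
Take π_1 proportional to 1; then unnormalized π = (1, 16/25, 12/25). Normalize by dividing by the sum 53/25:
  π = (25/53, 16/53, 12/53).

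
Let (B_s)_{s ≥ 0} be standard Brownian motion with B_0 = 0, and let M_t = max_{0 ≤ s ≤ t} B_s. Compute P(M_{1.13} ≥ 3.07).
P(M_{1.13} ≥ 3.07) = 2·P(B_{1.13} ≥ 3.07) = 2(1 − Φ(3.07/√1.13)) ≈ 0.0039

By the reflection principle for Brownian motion, P(M_t ≥ a) = 2 · P(B_t ≥ a) for a ≥ 0. Since B_t ~ N(0, t), P(B_t ≥ 3.07) = 1 − Φ(3.07/√t) = 1 − Φ(3.07/√1.13) = 1 − Φ(2.8880). So
  P(M_{1.13} ≥ 3.07) = 2(1 − Φ(2.8880)) ≈ 0.0039.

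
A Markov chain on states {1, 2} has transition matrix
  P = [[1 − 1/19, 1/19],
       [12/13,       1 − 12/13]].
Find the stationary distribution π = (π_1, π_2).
π_1 = 228/241, π_2 = 13/241

Solve πP = π with π_1 + π_2 = 1. From πP = π: π_1 · (1 − 1/19) + π_2 · 12/13 = π_1 ⇒ π_2 · 12/13 = π_1 · 1/19 ⇒ π_2/π_1 = (1/19)/(12/13) = 13/228. Together with π_1 + π_2 = 1:
  π_1 = (12/13)/(1/19 + 12/13) = (12/13)/(241/247) = 228/241,
  π_2 = (1/19)/(1/19 + 12/13) = (1/19)/(241/247) = 13/241.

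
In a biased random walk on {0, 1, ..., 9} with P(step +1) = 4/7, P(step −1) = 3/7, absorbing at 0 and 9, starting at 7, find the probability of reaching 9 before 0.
P(hit 9 before 0) = (1 − (3/4)^7) / (1 − (3/4)^9) = 227152/242461

Let u_k denote P(reach 9 before 0 | start at k). Boundary: u_0 = 0, u_9 = 1. Recurrence: u_k = 4/7·u_{k+1} + 3/7·u_{k-1} for 1 ≤ k ≤ 8. Try u_k = A + B·r^k with r = q/p = (3/7)/(4/7) = 3/4. Substitution satisfies the recurrence; boundary conditions give:
  u_k = (1 − r^k) / (1 − r^N) = (1 − (3/4)^7) / (1 − (3/4)^9) = 227152/242461.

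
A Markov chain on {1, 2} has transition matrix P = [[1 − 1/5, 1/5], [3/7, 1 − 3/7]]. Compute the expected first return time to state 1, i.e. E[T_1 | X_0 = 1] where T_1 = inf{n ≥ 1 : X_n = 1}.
E[T_1 | X_0 = 1] = 1/π_1 = 22/15

For an irreducible recurrent Markov chain with stationary distribution π, E[T_i | X_0 = i] = 1/π_i (Kac's formula). Here π_1 = (3/7)/(1/5 + 3/7) = (3/7)/(22/35) = 15/22, so E[T_1 | X_0 = 1] = 1/π_1 = (1/5 + 3/7)/(3/7) = (22/35)/(3/7) = 22/15.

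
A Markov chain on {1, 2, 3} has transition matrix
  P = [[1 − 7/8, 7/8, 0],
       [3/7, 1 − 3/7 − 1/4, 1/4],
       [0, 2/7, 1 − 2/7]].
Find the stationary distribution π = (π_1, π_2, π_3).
π = (64/309, 392/927, 343/927)

This is a birth-death chain on three states, which satisfies detailed balance: π_1 · P_{12} = π_2 · P_{21} and π_2 · P_{23} = π_3 · P_{32}.
From π_1 · 7/8 = π_2 · 3/7: π_2/π_1 = (7/8)/(3/7) = 49/24.
From π_2 · 1/4 = π_3 · 2/7: π_3/π_2 = (1/4)/(2/7) = 7/8.
Take π_1 proportional to 1; then unnormalized π = (1, 49/24, 343/192). Normalize by dividing by the sum 309/64:
  π = (64/309, 392/927, 343/927).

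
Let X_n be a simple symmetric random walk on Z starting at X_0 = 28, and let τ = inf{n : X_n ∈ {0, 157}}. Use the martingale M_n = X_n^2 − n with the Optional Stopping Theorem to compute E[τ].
E[τ] = 3612

M_n = X_n^2 − n is a martingale (since E[X_{n+1}^2 | F_n] = X_n^2 + 1). By OST (τ has finite mean in a bounded region), E[M_τ] = E[M_0] = X_0^2 − 0 = 28^2 = 784. Also E[M_τ] = E[X_τ^2] − E[τ]. The walk exits at 0 or 157, with P(hit 157 first) = 28/157, so E[X_τ^2] = 157^2 · 28/157 + 0 = 4396. Thus E[τ] = E[X_τ^2] − E[M_τ] = 4396 − 784 = 3612 = 28(157 − 28) = 3612.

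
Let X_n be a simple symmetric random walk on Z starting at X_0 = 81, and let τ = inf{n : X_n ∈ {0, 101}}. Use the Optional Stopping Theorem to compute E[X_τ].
E[X_τ] = 81

X_n is a martingale and τ is a bounded-mean stopping time (indeed τ is finite a.s. with bounded expectation since the walk is in a bounded region). By the OST, E[X_τ] = E[X_0] = 81. Equivalently: E[X_τ] = 101 · P(hit 101 first) + 0 · P(hit 0 first) = 101 · (81/101) = 81.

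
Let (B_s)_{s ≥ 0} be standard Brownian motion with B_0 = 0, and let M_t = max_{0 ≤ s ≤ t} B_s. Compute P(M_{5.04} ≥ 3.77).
P(M_{5.04} ≥ 3.77) = 2·P(B_{5.04} ≥ 3.77) = 2(1 − Φ(3.77/√5.04)) ≈ 0.0931

By the reflection principle for Brownian motion, P(M_t ≥ a) = 2 · P(B_t ≥ a) for a ≥ 0. Since B_t ~ N(0, t), P(B_t ≥ 3.77) = 1 − Φ(3.77/√t) = 1 − Φ(3.77/√5.04) = 1 − Φ(1.6793). So
  P(M_{5.04} ≥ 3.77) = 2(1 − Φ(1.6793)) ≈ 0.0931.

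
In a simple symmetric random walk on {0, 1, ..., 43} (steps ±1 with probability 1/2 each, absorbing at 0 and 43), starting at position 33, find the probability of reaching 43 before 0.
P(hit 43 before 0) = 33/43

Let u_k = P(hit 43 before 0 | start at k). Then u_0 = 0, u_43 = 1, and u_k = u_{k-1}/2 + u_{k+1}/2 for 1 ≤ k ≤ 42. This harmonic recurrence is solved by u_k = k/43, giving u_33 = 33/43.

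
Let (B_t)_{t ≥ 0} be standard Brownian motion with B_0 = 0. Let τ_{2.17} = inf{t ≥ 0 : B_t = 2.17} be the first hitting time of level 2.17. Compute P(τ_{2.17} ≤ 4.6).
P(τ_{2.17} ≤ 4.6) = 2(1 − Φ(2.17/√4.6)) = 2(1 − Φ(1.0118)) ≈ 0.3116

By the reflection principle for standard BM, P(τ_b ≤ t) = 2 · P(B_t ≥ b). Since B_t ~ N(0, t), P(B_t ≥ 2.17) = 1 − Φ(2.17/√t) = 1 − Φ(2.17/√4.6) = 1 − Φ(1.0118) ≈ 0.15582. Doubling: P(τ_{2.17} ≤ 4.6) ≈ 2 · 0.15582 = 0.31164 ≈ 0.3116.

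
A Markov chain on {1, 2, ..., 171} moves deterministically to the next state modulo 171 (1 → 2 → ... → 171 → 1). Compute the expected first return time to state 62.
E[T_62 | X_0 = 62] = 171

The chain cycles deterministically, so starting at state 62 it returns in exactly 171 steps. Equivalently, the stationary distribution is uniform π_j = 1/171 for every state j, so by Kac's formula E[T_62] = 1/π_62 = 171.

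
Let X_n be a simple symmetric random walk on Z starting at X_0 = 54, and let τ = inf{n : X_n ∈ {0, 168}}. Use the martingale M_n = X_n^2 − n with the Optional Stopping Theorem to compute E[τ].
E[τ] = 6156

M_n = X_n^2 − n is a martingale (since E[X_{n+1}^2 | F_n] = X_n^2 + 1). By OST (τ has finite mean in a bounded region), E[M_τ] = E[M_0] = X_0^2 − 0 = 54^2 = 2916. Also E[M_τ] = E[X_τ^2] − E[τ]. The walk exits at 0 or 168, with P(hit 168 first) = 54/168, so E[X_τ^2] = 168^2 · 54/168 + 0 = 9072. Thus E[τ] = E[X_τ^2] − E[M_τ] = 9072 − 2916 = 6156 = 54(168 − 54) = 6156.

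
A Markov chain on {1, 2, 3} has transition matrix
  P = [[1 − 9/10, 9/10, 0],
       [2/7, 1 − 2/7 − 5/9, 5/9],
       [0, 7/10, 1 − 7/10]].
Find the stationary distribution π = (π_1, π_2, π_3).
π = (20/133, 9/19, 50/133)

This is a birth-death chain on three states, which satisfies detailed balance: π_1 · P_{12} = π_2 · P_{21} and π_2 · P_{23} = π_3 · P_{32}.
From π_1 · 9/10 = π_2 · 2/7: π_2/π_1 = (9/10)/(2/7) = 63/20.
From π_2 · 5/9 = π_3 · 7/10: π_3/π_2 = (5/9)/(7/10) = 50/63.
Take π_1 proportional to 1; then unnormalized π = (1, 63/20, 5/2). Normalize by dividing by the sum 133/20:
  π = (20/133, 9/19, 50/133).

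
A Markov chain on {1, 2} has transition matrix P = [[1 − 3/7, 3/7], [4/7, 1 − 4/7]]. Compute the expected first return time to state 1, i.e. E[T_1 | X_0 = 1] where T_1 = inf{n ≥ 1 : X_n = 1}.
E[T_1 | X_0 = 1] = 1/π_1 = 7/4

For an irreducible recurrent Markov chain with stationary distribution π, E[T_i | X_0 = i] = 1/π_i (Kac's formula). Here π_1 = (4/7)/(3/7 + 4/7) = (4/7)/(1) = 4/7, so E[T_1 | X_0 = 1] = 1/π_1 = (3/7 + 4/7)/(4/7) = (1)/(4/7) = 7/4.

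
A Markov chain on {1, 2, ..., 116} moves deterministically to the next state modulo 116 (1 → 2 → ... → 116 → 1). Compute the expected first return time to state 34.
E[T_34 | X_0 = 34] = 116

The chain cycles deterministically, so starting at state 34 it returns in exactly 116 steps. Equivalently, the stationary distribution is uniform π_j = 1/116 for every state j, so by Kac's formula E[T_34] = 1/π_34 = 116.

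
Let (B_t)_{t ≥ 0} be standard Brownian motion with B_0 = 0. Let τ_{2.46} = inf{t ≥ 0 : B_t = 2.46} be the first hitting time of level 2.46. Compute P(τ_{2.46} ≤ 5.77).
P(τ_{2.46} ≤ 5.77) = 2(1 − Φ(2.46/√5.77)) = 2(1 − Φ(1.0241)) ≈ 0.3058

By the reflection principle for standard BM, P(τ_b ≤ t) = 2 · P(B_t ≥ b). Since B_t ~ N(0, t), P(B_t ≥ 2.46) = 1 − Φ(2.46/√t) = 1 − Φ(2.46/√5.77) = 1 − Φ(1.0241) ≈ 0.15289. Doubling: P(τ_{2.46} ≤ 5.77) ≈ 2 · 0.15289 = 0.30578 ≈ 0.3058.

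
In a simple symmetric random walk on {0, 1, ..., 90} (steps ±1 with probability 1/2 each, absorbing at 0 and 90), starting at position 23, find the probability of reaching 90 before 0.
P(hit 90 before 0) = 23/90

Let u_k = P(hit 90 before 0 | start at k). Then u_0 = 0, u_90 = 1, and u_k = u_{k-1}/2 + u_{k+1}/2 for 1 ≤ k ≤ 89. This harmonic recurrence is solved by u_k = k/90, giving u_23 = 23/90.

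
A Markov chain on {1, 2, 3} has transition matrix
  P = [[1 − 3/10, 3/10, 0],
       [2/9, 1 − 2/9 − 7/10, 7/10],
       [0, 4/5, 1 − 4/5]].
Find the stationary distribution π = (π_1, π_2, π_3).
π = (32/113, 216/565, 189/565)

This is a birth-death chain on three states, which satisfies detailed balance: π_1 · P_{12} = π_2 · P_{21} and π_2 · P_{23} = π_3 · P_{32}.
From π_1 · 3/10 = π_2 · 2/9: π_2/π_1 = (3/10)/(2/9) = 27/20.
From π_2 · 7/10 = π_3 · 4/5: π_3/π_2 = (7/10)/(4/5) = 7/8.
Take π_1 proportional to 1; then unnormalized π = (1, 27/20, 189/160). Normalize by dividing by the sum 113/32:
  π = (32/113, 216/565, 189/565).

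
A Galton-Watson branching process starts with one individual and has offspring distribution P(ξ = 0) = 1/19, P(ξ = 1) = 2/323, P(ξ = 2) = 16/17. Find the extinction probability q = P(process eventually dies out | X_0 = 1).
q = 17/304

The pgf is f(s) = 1/19 + 2/323·s + 16/17·s². The extinction probability q is the smallest fixed point of f in [0, 1]. Setting s = f(s):
  16/17·s² + (2/323 − 1)·s + 1/19 = 0
  16/17·s² − (1/19 + 16/17)·s + 1/19 = 0
which factors as (s − 1)·(16/17·s − 1/19) = 0, giving roots s = 1 and s = (1/19)/(16/17) = 17/304.
Mean offspring μ = 2/323 + 2·16/17 = 610/323 > 1 (supercritical), so q < 1. The extinction probability is the smaller root: q = (1/19)/(16/17) = 17/304.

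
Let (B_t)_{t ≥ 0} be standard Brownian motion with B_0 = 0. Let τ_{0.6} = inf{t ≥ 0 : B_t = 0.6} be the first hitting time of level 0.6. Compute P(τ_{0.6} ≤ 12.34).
P(τ_{0.6} ≤ 12.34) = 2(1 − Φ(0.6/√12.34)) = 2(1 − Φ(0.1708)) ≈ 0.8644

By the reflection principle for standard BM, P(τ_b ≤ t) = 2 · P(B_t ≥ b). Since B_t ~ N(0, t), P(B_t ≥ 0.6) = 1 − Φ(0.6/√t) = 1 − Φ(0.6/√12.34) = 1 − Φ(0.1708) ≈ 0.43219. Doubling: P(τ_{0.6} ≤ 12.34) ≈ 2 · 0.43219 = 0.86438 ≈ 0.8644.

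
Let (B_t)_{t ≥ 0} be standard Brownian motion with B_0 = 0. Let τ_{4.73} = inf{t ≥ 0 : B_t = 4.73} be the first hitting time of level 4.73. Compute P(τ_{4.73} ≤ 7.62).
P(τ_{4.73} ≤ 7.62) = 2(1 − Φ(4.73/√7.62)) = 2(1 − Φ(1.7135)) ≈ 0.0866

By the reflection principle for standard BM, P(τ_b ≤ t) = 2 · P(B_t ≥ b). Since B_t ~ N(0, t), P(B_t ≥ 4.73) = 1 − Φ(4.73/√t) = 1 − Φ(4.73/√7.62) = 1 − Φ(1.7135) ≈ 0.04331. Doubling: P(τ_{4.73} ≤ 7.62) ≈ 2 · 0.04331 = 0.08662 ≈ 0.0866.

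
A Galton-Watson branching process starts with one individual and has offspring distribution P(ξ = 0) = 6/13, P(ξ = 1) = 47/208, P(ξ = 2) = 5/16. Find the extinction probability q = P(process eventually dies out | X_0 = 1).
q = 1

Mean offspring μ = 0·6/13 + 1·47/208 + 2·5/16 = 177/208 ≤ 1. For μ ≤ 1 with offspring not concentrated at 1, the Galton-Watson process goes extinct almost surely, so q = 1.
(Algebraic check: The pgf is f(s) = 6/13 + 47/208·s + 5/16·s². The extinction probability q is the smallest fixed point of f in [0, 1]. Setting s = f(s):
  5/16·s² + (47/208 − 1)·s + 6/13 = 0
  5/16·s² − (6/13 + 5/16)·s + 6/13 = 0
which factors as (s − 1)·(5/16·s − 6/13) = 0, giving roots s = 1 and s = (6/13)/(5/16) = 96/65. Since 96/65 ≥ 1, the smallest root in [0, 1] is s = 1.)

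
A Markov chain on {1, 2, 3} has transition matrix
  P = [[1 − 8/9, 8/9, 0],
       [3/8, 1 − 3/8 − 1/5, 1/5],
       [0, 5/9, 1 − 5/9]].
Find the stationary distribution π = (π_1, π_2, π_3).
π = (675/2851, 1600/2851, 576/2851)

This is a birth-death chain on three states, which satisfies detailed balance: π_1 · P_{12} = π_2 · P_{21} and π_2 · P_{23} = π_3 · P_{32}.
From π_1 · 8/9 = π_2 · 3/8: π_2/π_1 = (8/9)/(3/8) = 64/27.
From π_2 · 1/5 = π_3 · 5/9: π_3/π_2 = (1/5)/(5/9) = 9/25.
Take π_1 proportional to 1; then unnormalized π = (1, 64/27, 64/75). Normalize by dividing by the sum 2851/675:
  π = (675/2851, 1600/2851, 576/2851).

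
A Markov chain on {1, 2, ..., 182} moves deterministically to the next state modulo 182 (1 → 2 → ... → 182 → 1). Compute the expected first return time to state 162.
E[T_162 | X_0 = 162] = 182

The chain cycles deterministically, so starting at state 162 it returns in exactly 182 steps. Equivalently, the stationary distribution is uniform π_j = 1/182 for every state j, so by Kac's formula E[T_162] = 1/π_162 = 182.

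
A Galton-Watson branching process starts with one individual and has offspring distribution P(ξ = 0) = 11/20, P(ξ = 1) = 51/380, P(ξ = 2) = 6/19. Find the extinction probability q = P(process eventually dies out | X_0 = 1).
q = 1

Mean offspring μ = 0·11/20 + 1·51/380 + 2·6/19 = 291/380 ≤ 1. For μ ≤ 1 with offspring not concentrated at 1, the Galton-Watson process goes extinct almost surely, so q = 1.
(Algebraic check: The pgf is f(s) = 11/20 + 51/380·s + 6/19·s². The extinction probability q is the smallest fixed point of f in [0, 1]. Setting s = f(s):
  6/19·s² + (51/380 − 1)·s + 11/20 = 0
  6/19·s² − (11/20 + 6/19)·s + 11/20 = 0
which factors as (s − 1)·(6/19·s − 11/20) = 0, giving roots s = 1 and s = (11/20)/(6/19) = 209/120. Since 209/120 ≥ 1, the smallest root in [0, 1] is s = 1.)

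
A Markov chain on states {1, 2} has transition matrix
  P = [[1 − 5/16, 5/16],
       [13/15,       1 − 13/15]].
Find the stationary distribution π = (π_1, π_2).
π_1 = 208/283, π_2 = 75/283

Solve πP = π with π_1 + π_2 = 1. From πP = π: π_1 · (1 − 5/16) + π_2 · 13/15 = π_1 ⇒ π_2 · 13/15 = π_1 · 5/16 ⇒ π_2/π_1 = (5/16)/(13/15) = 75/208. Together with π_1 + π_2 = 1:
  π_1 = (13/15)/(5/16 + 13/15) = (13/15)/(283/240) = 208/283,
  π_2 = (5/16)/(5/16 + 13/15) = (5/16)/(283/240) = 75/283.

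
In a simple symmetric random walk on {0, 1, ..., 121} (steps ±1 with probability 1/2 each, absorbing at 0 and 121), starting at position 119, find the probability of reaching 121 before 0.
P(hit 121 before 0) = 119/121

Let u_k = P(hit 121 before 0 | start at k). Then u_0 = 0, u_121 = 1, and u_k = u_{k-1}/2 + u_{k+1}/2 for 1 ≤ k ≤ 120. This harmonic recurrence is solved by u_k = k/121, giving u_119 = 119/121.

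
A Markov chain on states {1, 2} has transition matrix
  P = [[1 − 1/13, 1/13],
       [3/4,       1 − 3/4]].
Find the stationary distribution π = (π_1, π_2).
π_1 = 39/43, π_2 = 4/43

Solve πP = π with π_1 + π_2 = 1. From πP = π: π_1 · (1 − 1/13) + π_2 · 3/4 = π_1 ⇒ π_2 · 3/4 = π_1 · 1/13 ⇒ π_2/π_1 = (1/13)/(3/4) = 4/39. Together with π_1 + π_2 = 1:
  π_1 = (3/4)/(1/13 + 3/4) = (3/4)/(43/52) = 39/43,
  π_2 = (1/13)/(1/13 + 3/4) = (1/13)/(43/52) = 4/43.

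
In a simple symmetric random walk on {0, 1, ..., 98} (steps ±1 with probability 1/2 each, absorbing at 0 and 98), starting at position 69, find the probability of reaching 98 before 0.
P(hit 98 before 0) = 69/98

Let u_k = P(hit 98 before 0 | start at k). Then u_0 = 0, u_98 = 1, and u_k = u_{k-1}/2 + u_{k+1}/2 for 1 ≤ k ≤ 97. This harmonic recurrence is solved by u_k = k/98, giving u_69 = 69/98.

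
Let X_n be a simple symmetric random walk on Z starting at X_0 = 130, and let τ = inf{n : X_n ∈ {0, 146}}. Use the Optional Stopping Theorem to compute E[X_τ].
E[X_τ] = 130

X_n is a martingale and τ is a bounded-mean stopping time (indeed τ is finite a.s. with bounded expectation since the walk is in a bounded region). By the OST, E[X_τ] = E[X_0] = 130. Equivalently: E[X_τ] = 146 · P(hit 146 first) + 0 · P(hit 0 first) = 146 · (130/146) = 130.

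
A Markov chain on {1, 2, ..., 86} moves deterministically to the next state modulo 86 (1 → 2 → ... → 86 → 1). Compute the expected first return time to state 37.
E[T_37 | X_0 = 37] = 86

The chain cycles deterministically, so starting at state 37 it returns in exactly 86 steps. Equivalently, the stationary distribution is uniform π_j = 1/86 for every state j, so by Kac's formula E[T_37] = 1/π_37 = 86.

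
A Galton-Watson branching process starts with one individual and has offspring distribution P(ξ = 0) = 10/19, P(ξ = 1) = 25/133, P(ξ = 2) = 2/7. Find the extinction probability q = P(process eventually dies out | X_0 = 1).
q = 1

Mean offspring μ = 0·10/19 + 1·25/133 + 2·2/7 = 101/133 ≤ 1. For μ ≤ 1 with offspring not concentrated at 1, the Galton-Watson process goes extinct almost surely, so q = 1.
(Algebraic check: The pgf is f(s) = 10/19 + 25/133·s + 2/7·s². The extinction probability q is the smallest fixed point of f in [0, 1]. Setting s = f(s):
  2/7·s² + (25/133 − 1)·s + 10/19 = 0
  2/7·s² − (10/19 + 2/7)·s + 10/19 = 0
which factors as (s − 1)·(2/7·s − 10/19) = 0, giving roots s = 1 and s = (10/19)/(2/7) = 35/19. Since 35/19 ≥ 1, the smallest root in [0, 1] is s = 1.)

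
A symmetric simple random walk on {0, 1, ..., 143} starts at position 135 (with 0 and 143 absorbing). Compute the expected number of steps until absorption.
E[τ | X_0 = 135] = 1080

Let v_k = E[τ | X_0 = k]. Boundary: v_0 = v_143 = 0. Recurrence: v_k = 1 + (v_{k-1} + v_{k+1})/2 for 1 ≤ k ≤ 142. The particular solution to v_k − (v_{k-1} + v_{k+1})/2 = 1 is v_k = −k^2. Adding homogeneous solution A + B k and matching boundaries gives v_k = k (143 − k). Substituting k = 135: v_135 = 135 · 8 = 1080.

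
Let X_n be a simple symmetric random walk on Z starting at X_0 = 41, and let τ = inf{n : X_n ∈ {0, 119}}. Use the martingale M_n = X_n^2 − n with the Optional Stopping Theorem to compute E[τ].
E[τ] = 3198

M_n = X_n^2 − n is a martingale (since E[X_{n+1}^2 | F_n] = X_n^2 + 1). By OST (τ has finite mean in a bounded region), E[M_τ] = E[M_0] = X_0^2 − 0 = 41^2 = 1681. Also E[M_τ] = E[X_τ^2] − E[τ]. The walk exits at 0 or 119, with P(hit 119 first) = 41/119, so E[X_τ^2] = 119^2 · 41/119 + 0 = 4879. Thus E[τ] = E[X_τ^2] − E[M_τ] = 4879 − 1681 = 3198 = 41(119 − 41) = 3198.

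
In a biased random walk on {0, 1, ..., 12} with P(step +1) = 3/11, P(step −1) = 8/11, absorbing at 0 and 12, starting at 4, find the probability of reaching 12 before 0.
P(hit 12 before 0) = (1 − (8/3)^4) / (1 − (8/3)^12) = 6561/17115553

Let u_k denote P(reach 12 before 0 | start at k). Boundary: u_0 = 0, u_12 = 1. Recurrence: u_k = 3/11·u_{k+1} + 8/11·u_{k-1} for 1 ≤ k ≤ 11. Try u_k = A + B·r^k with r = q/p = (8/11)/(3/11) = 8/3. Substitution satisfies the recurrence; boundary conditions give:
  u_k = (1 − r^k) / (1 − r^N) = (1 − (8/3)^4) / (1 − (8/3)^12) = 6561/17115553.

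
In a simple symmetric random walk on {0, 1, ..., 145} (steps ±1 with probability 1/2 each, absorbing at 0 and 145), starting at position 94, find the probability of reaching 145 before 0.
P(hit 145 before 0) = 94/145

Let u_k = P(hit 145 before 0 | start at k). Then u_0 = 0, u_145 = 1, and u_k = u_{k-1}/2 + u_{k+1}/2 for 1 ≤ k ≤ 144. This harmonic recurrence is solved by u_k = k/145, giving u_94 = 94/145.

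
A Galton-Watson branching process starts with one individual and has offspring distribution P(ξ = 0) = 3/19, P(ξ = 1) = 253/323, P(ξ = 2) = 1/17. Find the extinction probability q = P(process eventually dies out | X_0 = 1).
q = 1

Mean offspring μ = 0·3/19 + 1·253/323 + 2·1/17 = 291/323 ≤ 1. For μ ≤ 1 with offspring not concentrated at 1, the Galton-Watson process goes extinct almost surely, so q = 1.
(Algebraic check: The pgf is f(s) = 3/19 + 253/323·s + 1/17·s². The extinction probability q is the smallest fixed point of f in [0, 1]. Setting s = f(s):
  1/17·s² + (253/323 − 1)·s + 3/19 = 0
  1/17·s² − (3/19 + 1/17)·s + 3/19 = 0
which factors as (s − 1)·(1/17·s − 3/19) = 0, giving roots s = 1 and s = (3/19)/(1/17) = 51/19. Since 51/19 ≥ 1, the smallest root in [0, 1] is s = 1.)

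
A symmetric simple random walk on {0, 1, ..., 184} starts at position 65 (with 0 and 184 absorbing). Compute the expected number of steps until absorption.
E[τ | X_0 = 65] = 7735

Let v_k = E[τ | X_0 = k]. Boundary: v_0 = v_184 = 0. Recurrence: v_k = 1 + (v_{k-1} + v_{k+1})/2 for 1 ≤ k ≤ 183. The particular solution to v_k − (v_{k-1} + v_{k+1})/2 = 1 is v_k = −k^2. Adding homogeneous solution A + B k and matching boundaries gives v_k = k (184 − k). Substituting k = 65: v_65 = 65 · 119 = 7735.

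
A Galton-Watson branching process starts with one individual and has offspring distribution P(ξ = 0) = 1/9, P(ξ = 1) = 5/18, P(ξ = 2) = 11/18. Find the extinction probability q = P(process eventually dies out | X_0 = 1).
q = 2/11

The pgf is f(s) = 1/9 + 5/18·s + 11/18·s². The extinction probability q is the smallest fixed point of f in [0, 1]. Setting s = f(s):
  11/18·s² + (5/18 − 1)·s + 1/9 = 0
  11/18·s² − (1/9 + 11/18)·s + 1/9 = 0
which factors as (s − 1)·(11/18·s − 1/9) = 0, giving roots s = 1 and s = (1/9)/(11/18) = 2/11.
Mean offspring μ = 5/18 + 2·11/18 = 3/2 > 1 (supercritical), so q < 1. The extinction probability is the smaller root: q = (1/9)/(11/18) = 2/11.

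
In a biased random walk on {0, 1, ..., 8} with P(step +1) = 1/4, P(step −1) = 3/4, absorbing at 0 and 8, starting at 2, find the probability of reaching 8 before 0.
P(hit 8 before 0) = (1 − (3)^2) / (1 − (3)^8) = 1/820

Let u_k denote P(reach 8 before 0 | start at k). Boundary: u_0 = 0, u_8 = 1. Recurrence: u_k = 1/4·u_{k+1} + 3/4·u_{k-1} for 1 ≤ k ≤ 7. Try u_k = A + B·r^k with r = q/p = (3/4)/(1/4) = 3. Substitution satisfies the recurrence; boundary conditions give:
  u_k = (1 − r^k) / (1 − r^N) = (1 − (3)^2) / (1 − (3)^8) = 1/820.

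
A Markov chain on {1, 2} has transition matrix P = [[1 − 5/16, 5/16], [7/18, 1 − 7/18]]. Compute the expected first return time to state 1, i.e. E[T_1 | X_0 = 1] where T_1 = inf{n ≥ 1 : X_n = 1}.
E[T_1 | X_0 = 1] = 1/π_1 = 101/56

For an irreducible recurrent Markov chain with stationary distribution π, E[T_i | X_0 = i] = 1/π_i (Kac's formula). Here π_1 = (7/18)/(5/16 + 7/18) = (7/18)/(101/144) = 56/101, so E[T_1 | X_0 = 1] = 1/π_1 = (5/16 + 7/18)/(7/18) = (101/144)/(7/18) = 101/56.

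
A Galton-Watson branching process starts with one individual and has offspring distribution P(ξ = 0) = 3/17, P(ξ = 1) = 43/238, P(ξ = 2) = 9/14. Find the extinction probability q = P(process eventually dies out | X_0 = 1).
q = 14/51

The pgf is f(s) = 3/17 + 43/238·s + 9/14·s². The extinction probability q is the smallest fixed point of f in [0, 1]. Setting s = f(s):
  9/14·s² + (43/238 − 1)·s + 3/17 = 0
  9/14·s² − (3/17 + 9/14)·s + 3/17 = 0
which factors as (s − 1)·(9/14·s − 3/17) = 0, giving roots s = 1 and s = (3/17)/(9/14) = 14/51.
Mean offspring μ = 43/238 + 2·9/14 = 349/238 > 1 (supercritical), so q < 1. The extinction probability is the smaller root: q = (3/17)/(9/14) = 14/51.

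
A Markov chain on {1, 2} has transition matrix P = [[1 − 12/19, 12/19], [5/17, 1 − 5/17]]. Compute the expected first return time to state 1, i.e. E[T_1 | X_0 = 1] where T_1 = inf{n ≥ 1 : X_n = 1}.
E[T_1 | X_0 = 1] = 1/π_1 = 299/95

For an irreducible recurrent Markov chain with stationary distribution π, E[T_i | X_0 = i] = 1/π_i (Kac's formula). Here π_1 = (5/17)/(12/19 + 5/17) = (5/17)/(299/323) = 95/299, so E[T_1 | X_0 = 1] = 1/π_1 = (12/19 + 5/17)/(5/17) = (299/323)/(5/17) = 299/95.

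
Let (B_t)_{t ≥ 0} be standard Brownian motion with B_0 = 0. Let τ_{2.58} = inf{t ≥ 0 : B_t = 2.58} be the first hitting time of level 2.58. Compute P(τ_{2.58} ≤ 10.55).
P(τ_{2.58} ≤ 10.55) = 2(1 − Φ(2.58/√10.55)) = 2(1 − Φ(0.7943)) ≈ 0.4270

By the reflection principle for standard BM, P(τ_b ≤ t) = 2 · P(B_t ≥ b). Since B_t ~ N(0, t), P(B_t ≥ 2.58) = 1 − Φ(2.58/√t) = 1 − Φ(2.58/√10.55) = 1 − Φ(0.7943) ≈ 0.21351. Doubling: P(τ_{2.58} ≤ 10.55) ≈ 2 · 0.21351 = 0.42702 ≈ 0.4270.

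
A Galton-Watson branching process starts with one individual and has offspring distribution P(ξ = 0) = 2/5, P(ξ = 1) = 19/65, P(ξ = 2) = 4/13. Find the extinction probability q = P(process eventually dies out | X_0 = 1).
q = 1

Mean offspring μ = 0·2/5 + 1·19/65 + 2·4/13 = 59/65 ≤ 1. For μ ≤ 1 with offspring not concentrated at 1, the Galton-Watson process goes extinct almost surely, so q = 1.
(Algebraic check: The pgf is f(s) = 2/5 + 19/65·s + 4/13·s². The extinction probability q is the smallest fixed point of f in [0, 1]. Setting s = f(s):
  4/13·s² + (19/65 − 1)·s + 2/5 = 0
  4/13·s² − (2/5 + 4/13)·s + 2/5 = 0
which factors as (s − 1)·(4/13·s − 2/5) = 0, giving roots s = 1 and s = (2/5)/(4/13) = 13/10. Since 13/10 ≥ 1, the smallest root in [0, 1] is s = 1.)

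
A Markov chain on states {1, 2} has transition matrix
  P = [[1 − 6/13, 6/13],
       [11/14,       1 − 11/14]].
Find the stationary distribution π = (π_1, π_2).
π_1 = 143/227, π_2 = 84/227

Solve πP = π with π_1 + π_2 = 1. From πP = π: π_1 · (1 − 6/13) + π_2 · 11/14 = π_1 ⇒ π_2 · 11/14 = π_1 · 6/13 ⇒ π_2/π_1 = (6/13)/(11/14) = 84/143. Together with π_1 + π_2 = 1:
  π_1 = (11/14)/(6/13 + 11/14) = (11/14)/(227/182) = 143/227,
  π_2 = (6/13)/(6/13 + 11/14) = (6/13)/(227/182) = 84/227.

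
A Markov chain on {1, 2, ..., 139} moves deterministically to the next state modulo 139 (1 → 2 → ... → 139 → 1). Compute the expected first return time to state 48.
E[T_48 | X_0 = 48] = 139

The chain cycles deterministically, so starting at state 48 it returns in exactly 139 steps. Equivalently, the stationary distribution is uniform π_j = 1/139 for every state j, so by Kac's formula E[T_48] = 1/π_48 = 139.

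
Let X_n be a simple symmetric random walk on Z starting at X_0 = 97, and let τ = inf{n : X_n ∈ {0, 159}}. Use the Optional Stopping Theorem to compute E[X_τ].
E[X_τ] = 97

X_n is a martingale and τ is a bounded-mean stopping time (indeed τ is finite a.s. with bounded expectation since the walk is in a bounded region). By the OST, E[X_τ] = E[X_0] = 97. Equivalently: E[X_τ] = 159 · P(hit 159 first) + 0 · P(hit 0 first) = 159 · (97/159) = 97.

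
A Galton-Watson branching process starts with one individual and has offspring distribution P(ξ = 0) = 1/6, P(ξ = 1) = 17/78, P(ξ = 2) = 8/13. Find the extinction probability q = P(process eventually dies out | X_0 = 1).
q = 13/48

The pgf is f(s) = 1/6 + 17/78·s + 8/13·s². The extinction probability q is the smallest fixed point of f in [0, 1]. Setting s = f(s):
  8/13·s² + (17/78 − 1)·s + 1/6 = 0
  8/13·s² − (1/6 + 8/13)·s + 1/6 = 0
which factors as (s − 1)·(8/13·s − 1/6) = 0, giving roots s = 1 and s = (1/6)/(8/13) = 13/48.
Mean offspring μ = 17/78 + 2·8/13 = 113/78 > 1 (supercritical), so q < 1. The extinction probability is the smaller root: q = (1/6)/(8/13) = 13/48.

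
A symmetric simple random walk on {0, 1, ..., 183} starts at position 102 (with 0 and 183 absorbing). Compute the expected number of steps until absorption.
E[τ | X_0 = 102] = 8262

Let v_k = E[τ | X_0 = k]. Boundary: v_0 = v_183 = 0. Recurrence: v_k = 1 + (v_{k-1} + v_{k+1})/2 for 1 ≤ k ≤ 182. The particular solution to v_k − (v_{k-1} + v_{k+1})/2 = 1 is v_k = −k^2. Adding homogeneous solution A + B k and matching boundaries gives v_k = k (183 − k). Substituting k = 102: v_102 = 102 · 81 = 8262.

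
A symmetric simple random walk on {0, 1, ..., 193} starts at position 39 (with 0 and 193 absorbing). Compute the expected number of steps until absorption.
E[τ | X_0 = 39] = 6006

Let v_k = E[τ | X_0 = k]. Boundary: v_0 = v_193 = 0. Recurrence: v_k = 1 + (v_{k-1} + v_{k+1})/2 for 1 ≤ k ≤ 192. The particular solution to v_k − (v_{k-1} + v_{k+1})/2 = 1 is v_k = −k^2. Adding homogeneous solution A + B k and matching boundaries gives v_k = k (193 − k). Substituting k = 39: v_39 = 39 · 154 = 6006.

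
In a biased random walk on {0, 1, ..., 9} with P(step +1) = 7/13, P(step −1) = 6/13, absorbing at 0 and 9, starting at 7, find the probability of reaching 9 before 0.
P(hit 9 before 0) = (1 − (6/7)^7) / (1 − (6/7)^9) = 26636743/30275911

Let u_k denote P(reach 9 before 0 | start at k). Boundary: u_0 = 0, u_9 = 1. Recurrence: u_k = 7/13·u_{k+1} + 6/13·u_{k-1} for 1 ≤ k ≤ 8. Try u_k = A + B·r^k with r = q/p = (6/13)/(7/13) = 6/7. Substitution satisfies the recurrence; boundary conditions give:
  u_k = (1 − r^k) / (1 − r^N) = (1 − (6/7)^7) / (1 − (6/7)^9) = 26636743/30275911.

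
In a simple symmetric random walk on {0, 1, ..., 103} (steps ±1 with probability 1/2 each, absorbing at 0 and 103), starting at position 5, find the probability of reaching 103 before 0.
P(hit 103 before 0) = 5/103

Let u_k = P(hit 103 before 0 | start at k). Then u_0 = 0, u_103 = 1, and u_k = u_{k-1}/2 + u_{k+1}/2 for 1 ≤ k ≤ 102. This harmonic recurrence is solved by u_k = k/103, giving u_5 = 5/103.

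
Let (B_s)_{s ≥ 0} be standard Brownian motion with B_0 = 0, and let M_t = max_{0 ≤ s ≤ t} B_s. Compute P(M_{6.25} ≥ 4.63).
P(M_{6.25} ≥ 4.63) = 2·P(B_{6.25} ≥ 4.63) = 2(1 − Φ(4.63/√6.25)) ≈ 0.0640

By the reflection principle for Brownian motion, P(M_t ≥ a) = 2 · P(B_t ≥ a) for a ≥ 0. Since B_t ~ N(0, t), P(B_t ≥ 4.63) = 1 − Φ(4.63/√t) = 1 − Φ(4.63/√6.25) = 1 − Φ(1.8520). So
  P(M_{6.25} ≥ 4.63) = 2(1 − Φ(1.8520)) ≈ 0.0640.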